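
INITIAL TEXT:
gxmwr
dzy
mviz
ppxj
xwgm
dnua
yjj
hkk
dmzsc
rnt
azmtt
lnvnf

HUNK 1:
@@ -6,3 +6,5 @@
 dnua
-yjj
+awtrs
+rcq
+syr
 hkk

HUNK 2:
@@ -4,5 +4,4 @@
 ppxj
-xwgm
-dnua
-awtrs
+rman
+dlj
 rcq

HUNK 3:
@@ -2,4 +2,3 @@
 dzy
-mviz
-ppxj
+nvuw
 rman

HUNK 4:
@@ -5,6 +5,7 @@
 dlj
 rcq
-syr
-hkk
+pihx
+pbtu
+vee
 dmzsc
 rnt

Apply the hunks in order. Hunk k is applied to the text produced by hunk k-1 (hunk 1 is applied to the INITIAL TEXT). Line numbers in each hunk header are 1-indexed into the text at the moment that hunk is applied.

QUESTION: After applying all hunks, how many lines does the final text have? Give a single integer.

Answer: 13

Derivation:
Hunk 1: at line 6 remove [yjj] add [awtrs,rcq,syr] -> 14 lines: gxmwr dzy mviz ppxj xwgm dnua awtrs rcq syr hkk dmzsc rnt azmtt lnvnf
Hunk 2: at line 4 remove [xwgm,dnua,awtrs] add [rman,dlj] -> 13 lines: gxmwr dzy mviz ppxj rman dlj rcq syr hkk dmzsc rnt azmtt lnvnf
Hunk 3: at line 2 remove [mviz,ppxj] add [nvuw] -> 12 lines: gxmwr dzy nvuw rman dlj rcq syr hkk dmzsc rnt azmtt lnvnf
Hunk 4: at line 5 remove [syr,hkk] add [pihx,pbtu,vee] -> 13 lines: gxmwr dzy nvuw rman dlj rcq pihx pbtu vee dmzsc rnt azmtt lnvnf
Final line count: 13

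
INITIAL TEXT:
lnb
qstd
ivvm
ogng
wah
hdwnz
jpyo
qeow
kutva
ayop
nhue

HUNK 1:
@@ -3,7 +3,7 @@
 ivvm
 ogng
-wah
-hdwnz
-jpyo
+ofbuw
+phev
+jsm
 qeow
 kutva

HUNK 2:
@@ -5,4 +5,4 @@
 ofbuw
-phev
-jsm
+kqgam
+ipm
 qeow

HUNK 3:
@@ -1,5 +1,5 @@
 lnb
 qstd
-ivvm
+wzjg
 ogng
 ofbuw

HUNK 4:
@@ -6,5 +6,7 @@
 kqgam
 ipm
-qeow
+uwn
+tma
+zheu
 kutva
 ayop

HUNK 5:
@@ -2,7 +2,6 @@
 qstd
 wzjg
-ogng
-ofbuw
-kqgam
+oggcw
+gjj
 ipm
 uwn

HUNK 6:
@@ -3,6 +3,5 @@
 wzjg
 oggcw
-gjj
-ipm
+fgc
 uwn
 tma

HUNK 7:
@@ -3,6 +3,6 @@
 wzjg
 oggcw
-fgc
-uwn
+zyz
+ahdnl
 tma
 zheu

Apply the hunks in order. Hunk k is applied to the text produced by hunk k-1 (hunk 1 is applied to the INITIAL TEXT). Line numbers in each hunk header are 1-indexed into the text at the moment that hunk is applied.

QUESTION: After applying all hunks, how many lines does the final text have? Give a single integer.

Answer: 11

Derivation:
Hunk 1: at line 3 remove [wah,hdwnz,jpyo] add [ofbuw,phev,jsm] -> 11 lines: lnb qstd ivvm ogng ofbuw phev jsm qeow kutva ayop nhue
Hunk 2: at line 5 remove [phev,jsm] add [kqgam,ipm] -> 11 lines: lnb qstd ivvm ogng ofbuw kqgam ipm qeow kutva ayop nhue
Hunk 3: at line 1 remove [ivvm] add [wzjg] -> 11 lines: lnb qstd wzjg ogng ofbuw kqgam ipm qeow kutva ayop nhue
Hunk 4: at line 6 remove [qeow] add [uwn,tma,zheu] -> 13 lines: lnb qstd wzjg ogng ofbuw kqgam ipm uwn tma zheu kutva ayop nhue
Hunk 5: at line 2 remove [ogng,ofbuw,kqgam] add [oggcw,gjj] -> 12 lines: lnb qstd wzjg oggcw gjj ipm uwn tma zheu kutva ayop nhue
Hunk 6: at line 3 remove [gjj,ipm] add [fgc] -> 11 lines: lnb qstd wzjg oggcw fgc uwn tma zheu kutva ayop nhue
Hunk 7: at line 3 remove [fgc,uwn] add [zyz,ahdnl] -> 11 lines: lnb qstd wzjg oggcw zyz ahdnl tma zheu kutva ayop nhue
Final line count: 11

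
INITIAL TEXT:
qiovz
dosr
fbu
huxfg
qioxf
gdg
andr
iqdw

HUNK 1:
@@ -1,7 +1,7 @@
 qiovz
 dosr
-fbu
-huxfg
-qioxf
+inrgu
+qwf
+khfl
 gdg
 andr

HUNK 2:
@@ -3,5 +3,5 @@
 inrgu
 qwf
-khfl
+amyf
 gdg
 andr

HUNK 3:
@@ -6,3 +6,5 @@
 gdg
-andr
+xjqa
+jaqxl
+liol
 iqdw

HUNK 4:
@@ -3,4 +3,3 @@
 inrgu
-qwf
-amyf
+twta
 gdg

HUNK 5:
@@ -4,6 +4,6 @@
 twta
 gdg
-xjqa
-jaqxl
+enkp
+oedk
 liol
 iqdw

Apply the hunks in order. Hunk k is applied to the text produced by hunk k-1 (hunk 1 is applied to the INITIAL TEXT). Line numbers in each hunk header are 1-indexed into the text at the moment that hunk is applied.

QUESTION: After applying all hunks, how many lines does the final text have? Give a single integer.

Hunk 1: at line 1 remove [fbu,huxfg,qioxf] add [inrgu,qwf,khfl] -> 8 lines: qiovz dosr inrgu qwf khfl gdg andr iqdw
Hunk 2: at line 3 remove [khfl] add [amyf] -> 8 lines: qiovz dosr inrgu qwf amyf gdg andr iqdw
Hunk 3: at line 6 remove [andr] add [xjqa,jaqxl,liol] -> 10 lines: qiovz dosr inrgu qwf amyf gdg xjqa jaqxl liol iqdw
Hunk 4: at line 3 remove [qwf,amyf] add [twta] -> 9 lines: qiovz dosr inrgu twta gdg xjqa jaqxl liol iqdw
Hunk 5: at line 4 remove [xjqa,jaqxl] add [enkp,oedk] -> 9 lines: qiovz dosr inrgu twta gdg enkp oedk liol iqdw
Final line count: 9

Answer: 9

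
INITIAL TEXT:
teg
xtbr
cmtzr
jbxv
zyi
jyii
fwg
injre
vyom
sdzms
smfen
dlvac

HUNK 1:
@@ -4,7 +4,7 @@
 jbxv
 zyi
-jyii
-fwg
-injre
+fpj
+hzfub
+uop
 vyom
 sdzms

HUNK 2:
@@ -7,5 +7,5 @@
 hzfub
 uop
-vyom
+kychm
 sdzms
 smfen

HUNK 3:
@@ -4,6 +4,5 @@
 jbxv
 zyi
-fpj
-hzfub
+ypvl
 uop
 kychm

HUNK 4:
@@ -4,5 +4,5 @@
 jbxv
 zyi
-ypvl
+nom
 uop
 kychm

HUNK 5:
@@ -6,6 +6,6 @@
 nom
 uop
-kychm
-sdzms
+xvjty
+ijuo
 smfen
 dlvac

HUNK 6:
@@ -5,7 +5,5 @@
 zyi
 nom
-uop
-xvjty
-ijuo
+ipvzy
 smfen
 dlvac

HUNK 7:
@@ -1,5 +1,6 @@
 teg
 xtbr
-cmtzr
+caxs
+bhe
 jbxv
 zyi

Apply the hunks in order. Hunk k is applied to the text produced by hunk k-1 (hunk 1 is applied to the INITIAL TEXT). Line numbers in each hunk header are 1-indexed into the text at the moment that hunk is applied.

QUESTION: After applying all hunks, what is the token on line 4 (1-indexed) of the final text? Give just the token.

Hunk 1: at line 4 remove [jyii,fwg,injre] add [fpj,hzfub,uop] -> 12 lines: teg xtbr cmtzr jbxv zyi fpj hzfub uop vyom sdzms smfen dlvac
Hunk 2: at line 7 remove [vyom] add [kychm] -> 12 lines: teg xtbr cmtzr jbxv zyi fpj hzfub uop kychm sdzms smfen dlvac
Hunk 3: at line 4 remove [fpj,hzfub] add [ypvl] -> 11 lines: teg xtbr cmtzr jbxv zyi ypvl uop kychm sdzms smfen dlvac
Hunk 4: at line 4 remove [ypvl] add [nom] -> 11 lines: teg xtbr cmtzr jbxv zyi nom uop kychm sdzms smfen dlvac
Hunk 5: at line 6 remove [kychm,sdzms] add [xvjty,ijuo] -> 11 lines: teg xtbr cmtzr jbxv zyi nom uop xvjty ijuo smfen dlvac
Hunk 6: at line 5 remove [uop,xvjty,ijuo] add [ipvzy] -> 9 lines: teg xtbr cmtzr jbxv zyi nom ipvzy smfen dlvac
Hunk 7: at line 1 remove [cmtzr] add [caxs,bhe] -> 10 lines: teg xtbr caxs bhe jbxv zyi nom ipvzy smfen dlvac
Final line 4: bhe

Answer: bhe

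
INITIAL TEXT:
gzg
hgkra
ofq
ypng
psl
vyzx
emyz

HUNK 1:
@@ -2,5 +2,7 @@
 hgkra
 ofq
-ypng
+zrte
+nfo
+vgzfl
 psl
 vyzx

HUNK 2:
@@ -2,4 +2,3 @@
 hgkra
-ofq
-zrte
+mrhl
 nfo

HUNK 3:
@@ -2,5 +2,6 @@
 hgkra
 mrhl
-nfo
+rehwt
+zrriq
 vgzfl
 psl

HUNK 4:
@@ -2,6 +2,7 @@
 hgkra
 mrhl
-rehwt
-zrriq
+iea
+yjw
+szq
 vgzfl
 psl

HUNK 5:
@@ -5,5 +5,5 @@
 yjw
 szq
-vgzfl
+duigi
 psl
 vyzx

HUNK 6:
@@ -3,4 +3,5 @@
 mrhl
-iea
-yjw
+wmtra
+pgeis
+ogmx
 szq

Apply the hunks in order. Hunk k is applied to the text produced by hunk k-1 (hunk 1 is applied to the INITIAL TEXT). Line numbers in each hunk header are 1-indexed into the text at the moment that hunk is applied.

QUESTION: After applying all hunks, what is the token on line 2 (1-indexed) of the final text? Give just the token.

Answer: hgkra

Derivation:
Hunk 1: at line 2 remove [ypng] add [zrte,nfo,vgzfl] -> 9 lines: gzg hgkra ofq zrte nfo vgzfl psl vyzx emyz
Hunk 2: at line 2 remove [ofq,zrte] add [mrhl] -> 8 lines: gzg hgkra mrhl nfo vgzfl psl vyzx emyz
Hunk 3: at line 2 remove [nfo] add [rehwt,zrriq] -> 9 lines: gzg hgkra mrhl rehwt zrriq vgzfl psl vyzx emyz
Hunk 4: at line 2 remove [rehwt,zrriq] add [iea,yjw,szq] -> 10 lines: gzg hgkra mrhl iea yjw szq vgzfl psl vyzx emyz
Hunk 5: at line 5 remove [vgzfl] add [duigi] -> 10 lines: gzg hgkra mrhl iea yjw szq duigi psl vyzx emyz
Hunk 6: at line 3 remove [iea,yjw] add [wmtra,pgeis,ogmx] -> 11 lines: gzg hgkra mrhl wmtra pgeis ogmx szq duigi psl vyzx emyz
Final line 2: hgkra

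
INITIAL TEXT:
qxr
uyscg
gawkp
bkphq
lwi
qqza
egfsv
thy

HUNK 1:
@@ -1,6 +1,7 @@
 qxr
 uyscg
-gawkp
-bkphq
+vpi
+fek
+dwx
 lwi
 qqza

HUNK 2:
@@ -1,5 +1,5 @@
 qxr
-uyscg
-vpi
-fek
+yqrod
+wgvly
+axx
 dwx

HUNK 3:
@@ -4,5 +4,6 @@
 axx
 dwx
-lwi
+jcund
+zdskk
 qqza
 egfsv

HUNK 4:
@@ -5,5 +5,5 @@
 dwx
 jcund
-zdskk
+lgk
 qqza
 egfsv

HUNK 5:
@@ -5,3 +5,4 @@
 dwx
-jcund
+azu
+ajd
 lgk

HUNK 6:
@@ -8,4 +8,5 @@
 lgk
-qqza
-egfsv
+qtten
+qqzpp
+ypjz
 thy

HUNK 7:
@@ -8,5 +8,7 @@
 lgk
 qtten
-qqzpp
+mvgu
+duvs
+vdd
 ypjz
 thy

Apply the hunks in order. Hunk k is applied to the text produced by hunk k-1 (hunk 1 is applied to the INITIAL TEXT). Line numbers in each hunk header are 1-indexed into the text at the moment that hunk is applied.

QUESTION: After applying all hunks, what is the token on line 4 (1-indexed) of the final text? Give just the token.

Hunk 1: at line 1 remove [gawkp,bkphq] add [vpi,fek,dwx] -> 9 lines: qxr uyscg vpi fek dwx lwi qqza egfsv thy
Hunk 2: at line 1 remove [uyscg,vpi,fek] add [yqrod,wgvly,axx] -> 9 lines: qxr yqrod wgvly axx dwx lwi qqza egfsv thy
Hunk 3: at line 4 remove [lwi] add [jcund,zdskk] -> 10 lines: qxr yqrod wgvly axx dwx jcund zdskk qqza egfsv thy
Hunk 4: at line 5 remove [zdskk] add [lgk] -> 10 lines: qxr yqrod wgvly axx dwx jcund lgk qqza egfsv thy
Hunk 5: at line 5 remove [jcund] add [azu,ajd] -> 11 lines: qxr yqrod wgvly axx dwx azu ajd lgk qqza egfsv thy
Hunk 6: at line 8 remove [qqza,egfsv] add [qtten,qqzpp,ypjz] -> 12 lines: qxr yqrod wgvly axx dwx azu ajd lgk qtten qqzpp ypjz thy
Hunk 7: at line 8 remove [qqzpp] add [mvgu,duvs,vdd] -> 14 lines: qxr yqrod wgvly axx dwx azu ajd lgk qtten mvgu duvs vdd ypjz thy
Final line 4: axx

Answer: axx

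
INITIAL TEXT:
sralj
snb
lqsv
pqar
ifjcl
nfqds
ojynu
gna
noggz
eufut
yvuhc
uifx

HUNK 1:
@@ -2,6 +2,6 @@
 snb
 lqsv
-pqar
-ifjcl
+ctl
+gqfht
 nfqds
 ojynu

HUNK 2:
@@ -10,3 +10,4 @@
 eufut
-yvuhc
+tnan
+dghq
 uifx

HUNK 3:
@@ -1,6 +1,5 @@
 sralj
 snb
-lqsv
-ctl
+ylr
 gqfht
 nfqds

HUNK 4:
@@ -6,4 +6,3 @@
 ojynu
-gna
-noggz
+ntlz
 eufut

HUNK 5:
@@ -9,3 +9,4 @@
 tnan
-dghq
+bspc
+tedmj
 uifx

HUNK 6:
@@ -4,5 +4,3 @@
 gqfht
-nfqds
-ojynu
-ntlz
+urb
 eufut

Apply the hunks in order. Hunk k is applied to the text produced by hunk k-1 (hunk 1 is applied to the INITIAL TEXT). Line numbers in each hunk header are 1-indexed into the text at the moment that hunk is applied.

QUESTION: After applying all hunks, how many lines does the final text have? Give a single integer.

Answer: 10

Derivation:
Hunk 1: at line 2 remove [pqar,ifjcl] add [ctl,gqfht] -> 12 lines: sralj snb lqsv ctl gqfht nfqds ojynu gna noggz eufut yvuhc uifx
Hunk 2: at line 10 remove [yvuhc] add [tnan,dghq] -> 13 lines: sralj snb lqsv ctl gqfht nfqds ojynu gna noggz eufut tnan dghq uifx
Hunk 3: at line 1 remove [lqsv,ctl] add [ylr] -> 12 lines: sralj snb ylr gqfht nfqds ojynu gna noggz eufut tnan dghq uifx
Hunk 4: at line 6 remove [gna,noggz] add [ntlz] -> 11 lines: sralj snb ylr gqfht nfqds ojynu ntlz eufut tnan dghq uifx
Hunk 5: at line 9 remove [dghq] add [bspc,tedmj] -> 12 lines: sralj snb ylr gqfht nfqds ojynu ntlz eufut tnan bspc tedmj uifx
Hunk 6: at line 4 remove [nfqds,ojynu,ntlz] add [urb] -> 10 lines: sralj snb ylr gqfht urb eufut tnan bspc tedmj uifx
Final line count: 10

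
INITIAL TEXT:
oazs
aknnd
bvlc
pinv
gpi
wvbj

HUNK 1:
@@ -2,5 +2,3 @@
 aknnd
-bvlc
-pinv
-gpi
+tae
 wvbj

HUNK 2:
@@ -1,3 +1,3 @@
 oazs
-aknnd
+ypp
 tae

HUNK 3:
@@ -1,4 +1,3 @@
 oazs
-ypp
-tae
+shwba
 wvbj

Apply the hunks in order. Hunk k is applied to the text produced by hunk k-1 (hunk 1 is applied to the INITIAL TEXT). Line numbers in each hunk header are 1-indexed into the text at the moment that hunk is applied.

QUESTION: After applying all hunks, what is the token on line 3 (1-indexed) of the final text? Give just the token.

Answer: wvbj

Derivation:
Hunk 1: at line 2 remove [bvlc,pinv,gpi] add [tae] -> 4 lines: oazs aknnd tae wvbj
Hunk 2: at line 1 remove [aknnd] add [ypp] -> 4 lines: oazs ypp tae wvbj
Hunk 3: at line 1 remove [ypp,tae] add [shwba] -> 3 lines: oazs shwba wvbj
Final line 3: wvbj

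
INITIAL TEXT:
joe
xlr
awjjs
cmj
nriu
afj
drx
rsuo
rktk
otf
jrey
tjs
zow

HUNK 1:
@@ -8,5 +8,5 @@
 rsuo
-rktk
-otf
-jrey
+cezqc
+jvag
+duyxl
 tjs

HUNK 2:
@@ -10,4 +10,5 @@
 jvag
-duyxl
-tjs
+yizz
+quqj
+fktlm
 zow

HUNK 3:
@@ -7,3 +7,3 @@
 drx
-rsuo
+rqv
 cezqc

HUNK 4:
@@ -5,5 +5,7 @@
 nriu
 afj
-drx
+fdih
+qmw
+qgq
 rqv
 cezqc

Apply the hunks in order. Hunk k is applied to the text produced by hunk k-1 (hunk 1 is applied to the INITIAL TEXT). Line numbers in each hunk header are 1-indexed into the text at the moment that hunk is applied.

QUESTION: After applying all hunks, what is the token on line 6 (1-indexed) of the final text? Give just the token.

Hunk 1: at line 8 remove [rktk,otf,jrey] add [cezqc,jvag,duyxl] -> 13 lines: joe xlr awjjs cmj nriu afj drx rsuo cezqc jvag duyxl tjs zow
Hunk 2: at line 10 remove [duyxl,tjs] add [yizz,quqj,fktlm] -> 14 lines: joe xlr awjjs cmj nriu afj drx rsuo cezqc jvag yizz quqj fktlm zow
Hunk 3: at line 7 remove [rsuo] add [rqv] -> 14 lines: joe xlr awjjs cmj nriu afj drx rqv cezqc jvag yizz quqj fktlm zow
Hunk 4: at line 5 remove [drx] add [fdih,qmw,qgq] -> 16 lines: joe xlr awjjs cmj nriu afj fdih qmw qgq rqv cezqc jvag yizz quqj fktlm zow
Final line 6: afj

Answer: afj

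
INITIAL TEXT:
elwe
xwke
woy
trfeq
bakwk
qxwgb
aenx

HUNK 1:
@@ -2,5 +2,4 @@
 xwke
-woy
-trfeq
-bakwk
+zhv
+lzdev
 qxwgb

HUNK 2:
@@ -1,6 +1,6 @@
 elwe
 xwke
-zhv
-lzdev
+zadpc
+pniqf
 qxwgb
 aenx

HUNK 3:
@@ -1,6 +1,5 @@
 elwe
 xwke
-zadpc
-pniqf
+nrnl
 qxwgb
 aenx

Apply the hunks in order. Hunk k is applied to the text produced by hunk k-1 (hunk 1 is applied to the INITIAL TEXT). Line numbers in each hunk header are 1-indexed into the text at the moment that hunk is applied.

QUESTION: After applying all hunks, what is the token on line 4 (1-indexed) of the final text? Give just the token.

Answer: qxwgb

Derivation:
Hunk 1: at line 2 remove [woy,trfeq,bakwk] add [zhv,lzdev] -> 6 lines: elwe xwke zhv lzdev qxwgb aenx
Hunk 2: at line 1 remove [zhv,lzdev] add [zadpc,pniqf] -> 6 lines: elwe xwke zadpc pniqf qxwgb aenx
Hunk 3: at line 1 remove [zadpc,pniqf] add [nrnl] -> 5 lines: elwe xwke nrnl qxwgb aenx
Final line 4: qxwgb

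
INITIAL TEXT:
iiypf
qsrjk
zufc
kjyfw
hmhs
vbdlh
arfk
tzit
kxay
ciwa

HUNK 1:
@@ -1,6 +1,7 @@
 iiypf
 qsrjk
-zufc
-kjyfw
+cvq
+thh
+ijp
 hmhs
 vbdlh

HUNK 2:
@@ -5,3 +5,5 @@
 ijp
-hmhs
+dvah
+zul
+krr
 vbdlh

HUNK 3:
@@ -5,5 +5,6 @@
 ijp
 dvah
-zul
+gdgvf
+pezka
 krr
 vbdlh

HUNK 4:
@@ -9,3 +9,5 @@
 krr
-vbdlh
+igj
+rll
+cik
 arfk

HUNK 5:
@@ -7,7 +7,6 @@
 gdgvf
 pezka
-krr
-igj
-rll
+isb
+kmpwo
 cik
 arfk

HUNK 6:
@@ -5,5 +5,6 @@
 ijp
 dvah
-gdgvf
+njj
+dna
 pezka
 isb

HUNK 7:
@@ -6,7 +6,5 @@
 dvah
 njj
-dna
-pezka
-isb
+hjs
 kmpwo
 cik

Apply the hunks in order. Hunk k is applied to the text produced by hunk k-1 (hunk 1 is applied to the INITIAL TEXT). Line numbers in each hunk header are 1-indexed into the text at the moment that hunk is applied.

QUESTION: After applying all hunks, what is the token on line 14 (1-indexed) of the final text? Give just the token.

Hunk 1: at line 1 remove [zufc,kjyfw] add [cvq,thh,ijp] -> 11 lines: iiypf qsrjk cvq thh ijp hmhs vbdlh arfk tzit kxay ciwa
Hunk 2: at line 5 remove [hmhs] add [dvah,zul,krr] -> 13 lines: iiypf qsrjk cvq thh ijp dvah zul krr vbdlh arfk tzit kxay ciwa
Hunk 3: at line 5 remove [zul] add [gdgvf,pezka] -> 14 lines: iiypf qsrjk cvq thh ijp dvah gdgvf pezka krr vbdlh arfk tzit kxay ciwa
Hunk 4: at line 9 remove [vbdlh] add [igj,rll,cik] -> 16 lines: iiypf qsrjk cvq thh ijp dvah gdgvf pezka krr igj rll cik arfk tzit kxay ciwa
Hunk 5: at line 7 remove [krr,igj,rll] add [isb,kmpwo] -> 15 lines: iiypf qsrjk cvq thh ijp dvah gdgvf pezka isb kmpwo cik arfk tzit kxay ciwa
Hunk 6: at line 5 remove [gdgvf] add [njj,dna] -> 16 lines: iiypf qsrjk cvq thh ijp dvah njj dna pezka isb kmpwo cik arfk tzit kxay ciwa
Hunk 7: at line 6 remove [dna,pezka,isb] add [hjs] -> 14 lines: iiypf qsrjk cvq thh ijp dvah njj hjs kmpwo cik arfk tzit kxay ciwa
Final line 14: ciwa

Answer: ciwa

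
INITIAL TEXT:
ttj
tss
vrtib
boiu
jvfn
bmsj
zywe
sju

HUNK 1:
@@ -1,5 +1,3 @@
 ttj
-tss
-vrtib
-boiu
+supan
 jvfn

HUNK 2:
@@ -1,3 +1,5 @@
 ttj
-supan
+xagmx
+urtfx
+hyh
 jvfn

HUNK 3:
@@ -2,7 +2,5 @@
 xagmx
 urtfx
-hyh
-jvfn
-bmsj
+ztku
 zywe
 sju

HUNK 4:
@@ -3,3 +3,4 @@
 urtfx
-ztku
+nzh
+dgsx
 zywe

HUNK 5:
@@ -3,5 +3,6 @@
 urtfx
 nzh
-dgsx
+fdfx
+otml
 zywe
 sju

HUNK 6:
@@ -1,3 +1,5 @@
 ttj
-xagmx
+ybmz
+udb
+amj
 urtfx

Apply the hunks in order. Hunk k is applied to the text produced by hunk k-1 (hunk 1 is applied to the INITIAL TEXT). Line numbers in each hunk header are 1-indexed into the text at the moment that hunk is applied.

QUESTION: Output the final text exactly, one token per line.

Answer: ttj
ybmz
udb
amj
urtfx
nzh
fdfx
otml
zywe
sju

Derivation:
Hunk 1: at line 1 remove [tss,vrtib,boiu] add [supan] -> 6 lines: ttj supan jvfn bmsj zywe sju
Hunk 2: at line 1 remove [supan] add [xagmx,urtfx,hyh] -> 8 lines: ttj xagmx urtfx hyh jvfn bmsj zywe sju
Hunk 3: at line 2 remove [hyh,jvfn,bmsj] add [ztku] -> 6 lines: ttj xagmx urtfx ztku zywe sju
Hunk 4: at line 3 remove [ztku] add [nzh,dgsx] -> 7 lines: ttj xagmx urtfx nzh dgsx zywe sju
Hunk 5: at line 3 remove [dgsx] add [fdfx,otml] -> 8 lines: ttj xagmx urtfx nzh fdfx otml zywe sju
Hunk 6: at line 1 remove [xagmx] add [ybmz,udb,amj] -> 10 lines: ttj ybmz udb amj urtfx nzh fdfx otml zywe sju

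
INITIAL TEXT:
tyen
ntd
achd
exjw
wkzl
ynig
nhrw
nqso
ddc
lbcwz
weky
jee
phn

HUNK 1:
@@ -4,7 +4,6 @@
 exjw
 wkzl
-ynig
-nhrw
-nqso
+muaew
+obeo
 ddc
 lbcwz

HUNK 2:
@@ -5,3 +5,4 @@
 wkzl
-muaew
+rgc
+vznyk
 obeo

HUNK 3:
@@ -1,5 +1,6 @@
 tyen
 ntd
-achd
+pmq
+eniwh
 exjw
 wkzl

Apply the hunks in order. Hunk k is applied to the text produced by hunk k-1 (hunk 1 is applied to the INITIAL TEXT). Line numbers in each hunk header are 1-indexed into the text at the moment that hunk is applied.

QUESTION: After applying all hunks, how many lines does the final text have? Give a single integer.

Hunk 1: at line 4 remove [ynig,nhrw,nqso] add [muaew,obeo] -> 12 lines: tyen ntd achd exjw wkzl muaew obeo ddc lbcwz weky jee phn
Hunk 2: at line 5 remove [muaew] add [rgc,vznyk] -> 13 lines: tyen ntd achd exjw wkzl rgc vznyk obeo ddc lbcwz weky jee phn
Hunk 3: at line 1 remove [achd] add [pmq,eniwh] -> 14 lines: tyen ntd pmq eniwh exjw wkzl rgc vznyk obeo ddc lbcwz weky jee phn
Final line count: 14

Answer: 14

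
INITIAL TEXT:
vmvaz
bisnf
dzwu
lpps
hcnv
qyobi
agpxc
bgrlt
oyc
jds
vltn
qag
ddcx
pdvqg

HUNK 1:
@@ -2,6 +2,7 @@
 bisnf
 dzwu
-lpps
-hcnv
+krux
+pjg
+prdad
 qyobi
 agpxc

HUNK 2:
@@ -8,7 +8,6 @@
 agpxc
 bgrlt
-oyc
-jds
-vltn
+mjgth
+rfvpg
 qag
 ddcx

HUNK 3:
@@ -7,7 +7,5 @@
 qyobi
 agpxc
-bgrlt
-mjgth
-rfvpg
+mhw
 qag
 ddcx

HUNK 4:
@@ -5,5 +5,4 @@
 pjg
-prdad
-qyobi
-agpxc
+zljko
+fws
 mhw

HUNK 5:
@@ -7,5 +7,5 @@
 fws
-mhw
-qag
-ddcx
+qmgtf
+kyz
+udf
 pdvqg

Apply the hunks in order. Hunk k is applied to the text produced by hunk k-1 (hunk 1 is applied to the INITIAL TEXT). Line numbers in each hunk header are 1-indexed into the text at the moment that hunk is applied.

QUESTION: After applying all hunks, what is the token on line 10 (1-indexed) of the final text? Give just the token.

Hunk 1: at line 2 remove [lpps,hcnv] add [krux,pjg,prdad] -> 15 lines: vmvaz bisnf dzwu krux pjg prdad qyobi agpxc bgrlt oyc jds vltn qag ddcx pdvqg
Hunk 2: at line 8 remove [oyc,jds,vltn] add [mjgth,rfvpg] -> 14 lines: vmvaz bisnf dzwu krux pjg prdad qyobi agpxc bgrlt mjgth rfvpg qag ddcx pdvqg
Hunk 3: at line 7 remove [bgrlt,mjgth,rfvpg] add [mhw] -> 12 lines: vmvaz bisnf dzwu krux pjg prdad qyobi agpxc mhw qag ddcx pdvqg
Hunk 4: at line 5 remove [prdad,qyobi,agpxc] add [zljko,fws] -> 11 lines: vmvaz bisnf dzwu krux pjg zljko fws mhw qag ddcx pdvqg
Hunk 5: at line 7 remove [mhw,qag,ddcx] add [qmgtf,kyz,udf] -> 11 lines: vmvaz bisnf dzwu krux pjg zljko fws qmgtf kyz udf pdvqg
Final line 10: udf

Answer: udf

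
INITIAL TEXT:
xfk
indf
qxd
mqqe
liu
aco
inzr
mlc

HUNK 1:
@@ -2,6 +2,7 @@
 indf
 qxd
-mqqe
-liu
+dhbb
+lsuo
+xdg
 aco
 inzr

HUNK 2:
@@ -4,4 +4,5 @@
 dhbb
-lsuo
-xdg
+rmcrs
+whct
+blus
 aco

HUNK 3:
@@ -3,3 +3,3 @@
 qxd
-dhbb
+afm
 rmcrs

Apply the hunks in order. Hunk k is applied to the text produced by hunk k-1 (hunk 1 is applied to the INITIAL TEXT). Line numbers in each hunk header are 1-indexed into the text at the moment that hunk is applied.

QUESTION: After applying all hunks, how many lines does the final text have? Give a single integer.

Answer: 10

Derivation:
Hunk 1: at line 2 remove [mqqe,liu] add [dhbb,lsuo,xdg] -> 9 lines: xfk indf qxd dhbb lsuo xdg aco inzr mlc
Hunk 2: at line 4 remove [lsuo,xdg] add [rmcrs,whct,blus] -> 10 lines: xfk indf qxd dhbb rmcrs whct blus aco inzr mlc
Hunk 3: at line 3 remove [dhbb] add [afm] -> 10 lines: xfk indf qxd afm rmcrs whct blus aco inzr mlc
Final line count: 10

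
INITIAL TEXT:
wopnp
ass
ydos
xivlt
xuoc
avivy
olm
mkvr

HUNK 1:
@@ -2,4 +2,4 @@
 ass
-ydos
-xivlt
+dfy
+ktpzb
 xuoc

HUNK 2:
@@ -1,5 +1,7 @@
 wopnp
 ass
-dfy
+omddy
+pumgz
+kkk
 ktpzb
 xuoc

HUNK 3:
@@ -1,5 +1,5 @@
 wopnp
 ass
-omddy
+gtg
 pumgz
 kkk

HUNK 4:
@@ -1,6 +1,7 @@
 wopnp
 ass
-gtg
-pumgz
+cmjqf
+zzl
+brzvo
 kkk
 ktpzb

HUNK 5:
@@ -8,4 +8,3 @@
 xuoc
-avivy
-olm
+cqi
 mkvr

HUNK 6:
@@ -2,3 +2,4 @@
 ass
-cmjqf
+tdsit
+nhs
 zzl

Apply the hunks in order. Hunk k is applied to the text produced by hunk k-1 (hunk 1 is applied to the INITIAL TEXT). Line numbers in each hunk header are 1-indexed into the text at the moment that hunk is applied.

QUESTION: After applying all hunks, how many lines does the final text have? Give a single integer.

Hunk 1: at line 2 remove [ydos,xivlt] add [dfy,ktpzb] -> 8 lines: wopnp ass dfy ktpzb xuoc avivy olm mkvr
Hunk 2: at line 1 remove [dfy] add [omddy,pumgz,kkk] -> 10 lines: wopnp ass omddy pumgz kkk ktpzb xuoc avivy olm mkvr
Hunk 3: at line 1 remove [omddy] add [gtg] -> 10 lines: wopnp ass gtg pumgz kkk ktpzb xuoc avivy olm mkvr
Hunk 4: at line 1 remove [gtg,pumgz] add [cmjqf,zzl,brzvo] -> 11 lines: wopnp ass cmjqf zzl brzvo kkk ktpzb xuoc avivy olm mkvr
Hunk 5: at line 8 remove [avivy,olm] add [cqi] -> 10 lines: wopnp ass cmjqf zzl brzvo kkk ktpzb xuoc cqi mkvr
Hunk 6: at line 2 remove [cmjqf] add [tdsit,nhs] -> 11 lines: wopnp ass tdsit nhs zzl brzvo kkk ktpzb xuoc cqi mkvr
Final line count: 11

Answer: 11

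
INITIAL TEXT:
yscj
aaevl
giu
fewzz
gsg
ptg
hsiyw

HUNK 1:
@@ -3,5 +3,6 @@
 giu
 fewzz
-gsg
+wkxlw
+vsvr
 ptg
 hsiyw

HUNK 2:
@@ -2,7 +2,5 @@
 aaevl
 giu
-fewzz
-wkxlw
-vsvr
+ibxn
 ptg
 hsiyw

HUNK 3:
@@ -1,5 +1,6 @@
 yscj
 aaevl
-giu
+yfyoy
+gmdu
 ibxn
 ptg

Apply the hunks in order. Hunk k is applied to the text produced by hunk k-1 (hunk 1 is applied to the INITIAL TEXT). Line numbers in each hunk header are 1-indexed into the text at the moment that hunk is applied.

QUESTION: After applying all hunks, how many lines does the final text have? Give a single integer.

Hunk 1: at line 3 remove [gsg] add [wkxlw,vsvr] -> 8 lines: yscj aaevl giu fewzz wkxlw vsvr ptg hsiyw
Hunk 2: at line 2 remove [fewzz,wkxlw,vsvr] add [ibxn] -> 6 lines: yscj aaevl giu ibxn ptg hsiyw
Hunk 3: at line 1 remove [giu] add [yfyoy,gmdu] -> 7 lines: yscj aaevl yfyoy gmdu ibxn ptg hsiyw
Final line count: 7

Answer: 7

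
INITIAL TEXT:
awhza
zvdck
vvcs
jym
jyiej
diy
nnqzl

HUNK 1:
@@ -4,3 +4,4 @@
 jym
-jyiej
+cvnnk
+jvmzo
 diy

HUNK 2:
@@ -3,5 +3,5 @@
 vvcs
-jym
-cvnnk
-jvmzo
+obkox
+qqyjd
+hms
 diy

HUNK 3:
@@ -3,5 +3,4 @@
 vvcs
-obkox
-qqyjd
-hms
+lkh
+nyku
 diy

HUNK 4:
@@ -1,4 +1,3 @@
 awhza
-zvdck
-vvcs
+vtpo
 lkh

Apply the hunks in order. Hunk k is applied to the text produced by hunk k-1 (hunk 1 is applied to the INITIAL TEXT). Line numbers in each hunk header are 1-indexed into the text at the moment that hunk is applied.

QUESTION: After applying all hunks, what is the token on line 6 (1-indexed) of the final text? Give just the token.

Hunk 1: at line 4 remove [jyiej] add [cvnnk,jvmzo] -> 8 lines: awhza zvdck vvcs jym cvnnk jvmzo diy nnqzl
Hunk 2: at line 3 remove [jym,cvnnk,jvmzo] add [obkox,qqyjd,hms] -> 8 lines: awhza zvdck vvcs obkox qqyjd hms diy nnqzl
Hunk 3: at line 3 remove [obkox,qqyjd,hms] add [lkh,nyku] -> 7 lines: awhza zvdck vvcs lkh nyku diy nnqzl
Hunk 4: at line 1 remove [zvdck,vvcs] add [vtpo] -> 6 lines: awhza vtpo lkh nyku diy nnqzl
Final line 6: nnqzl

Answer: nnqzl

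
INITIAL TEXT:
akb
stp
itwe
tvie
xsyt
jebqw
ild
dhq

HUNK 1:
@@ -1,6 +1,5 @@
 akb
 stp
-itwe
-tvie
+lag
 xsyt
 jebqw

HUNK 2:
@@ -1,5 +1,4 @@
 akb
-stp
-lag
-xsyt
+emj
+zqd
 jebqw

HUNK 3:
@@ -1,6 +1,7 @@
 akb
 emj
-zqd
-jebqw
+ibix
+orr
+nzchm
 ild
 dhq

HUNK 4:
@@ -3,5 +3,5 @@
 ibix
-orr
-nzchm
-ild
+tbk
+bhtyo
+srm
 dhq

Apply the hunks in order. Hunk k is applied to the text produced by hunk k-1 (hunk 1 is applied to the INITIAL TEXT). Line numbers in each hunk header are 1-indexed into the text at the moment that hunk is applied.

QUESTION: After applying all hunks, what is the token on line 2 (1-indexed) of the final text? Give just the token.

Answer: emj

Derivation:
Hunk 1: at line 1 remove [itwe,tvie] add [lag] -> 7 lines: akb stp lag xsyt jebqw ild dhq
Hunk 2: at line 1 remove [stp,lag,xsyt] add [emj,zqd] -> 6 lines: akb emj zqd jebqw ild dhq
Hunk 3: at line 1 remove [zqd,jebqw] add [ibix,orr,nzchm] -> 7 lines: akb emj ibix orr nzchm ild dhq
Hunk 4: at line 3 remove [orr,nzchm,ild] add [tbk,bhtyo,srm] -> 7 lines: akb emj ibix tbk bhtyo srm dhq
Final line 2: emj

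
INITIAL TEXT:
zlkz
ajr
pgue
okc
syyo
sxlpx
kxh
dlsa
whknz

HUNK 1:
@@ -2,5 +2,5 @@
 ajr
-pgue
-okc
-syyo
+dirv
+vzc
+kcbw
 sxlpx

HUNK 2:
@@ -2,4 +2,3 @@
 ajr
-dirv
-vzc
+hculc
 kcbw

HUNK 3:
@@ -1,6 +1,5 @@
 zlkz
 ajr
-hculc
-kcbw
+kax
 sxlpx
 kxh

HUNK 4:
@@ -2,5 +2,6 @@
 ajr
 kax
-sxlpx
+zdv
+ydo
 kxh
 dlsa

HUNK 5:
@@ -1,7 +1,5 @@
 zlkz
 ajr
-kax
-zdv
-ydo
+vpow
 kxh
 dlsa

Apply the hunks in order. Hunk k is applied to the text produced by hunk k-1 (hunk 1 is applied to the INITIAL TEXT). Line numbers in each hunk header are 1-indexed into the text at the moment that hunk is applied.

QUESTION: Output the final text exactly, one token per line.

Answer: zlkz
ajr
vpow
kxh
dlsa
whknz

Derivation:
Hunk 1: at line 2 remove [pgue,okc,syyo] add [dirv,vzc,kcbw] -> 9 lines: zlkz ajr dirv vzc kcbw sxlpx kxh dlsa whknz
Hunk 2: at line 2 remove [dirv,vzc] add [hculc] -> 8 lines: zlkz ajr hculc kcbw sxlpx kxh dlsa whknz
Hunk 3: at line 1 remove [hculc,kcbw] add [kax] -> 7 lines: zlkz ajr kax sxlpx kxh dlsa whknz
Hunk 4: at line 2 remove [sxlpx] add [zdv,ydo] -> 8 lines: zlkz ajr kax zdv ydo kxh dlsa whknz
Hunk 5: at line 1 remove [kax,zdv,ydo] add [vpow] -> 6 lines: zlkz ajr vpow kxh dlsa whknz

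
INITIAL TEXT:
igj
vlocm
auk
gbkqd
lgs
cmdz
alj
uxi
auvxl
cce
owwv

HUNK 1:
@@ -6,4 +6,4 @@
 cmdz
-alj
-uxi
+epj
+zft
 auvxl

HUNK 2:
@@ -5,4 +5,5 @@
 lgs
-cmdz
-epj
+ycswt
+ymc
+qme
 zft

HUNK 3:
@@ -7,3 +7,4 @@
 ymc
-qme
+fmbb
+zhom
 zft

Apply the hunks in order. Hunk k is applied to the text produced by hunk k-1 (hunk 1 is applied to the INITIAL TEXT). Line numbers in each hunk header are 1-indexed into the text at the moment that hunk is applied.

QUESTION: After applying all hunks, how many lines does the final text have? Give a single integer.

Hunk 1: at line 6 remove [alj,uxi] add [epj,zft] -> 11 lines: igj vlocm auk gbkqd lgs cmdz epj zft auvxl cce owwv
Hunk 2: at line 5 remove [cmdz,epj] add [ycswt,ymc,qme] -> 12 lines: igj vlocm auk gbkqd lgs ycswt ymc qme zft auvxl cce owwv
Hunk 3: at line 7 remove [qme] add [fmbb,zhom] -> 13 lines: igj vlocm auk gbkqd lgs ycswt ymc fmbb zhom zft auvxl cce owwv
Final line count: 13

Answer: 13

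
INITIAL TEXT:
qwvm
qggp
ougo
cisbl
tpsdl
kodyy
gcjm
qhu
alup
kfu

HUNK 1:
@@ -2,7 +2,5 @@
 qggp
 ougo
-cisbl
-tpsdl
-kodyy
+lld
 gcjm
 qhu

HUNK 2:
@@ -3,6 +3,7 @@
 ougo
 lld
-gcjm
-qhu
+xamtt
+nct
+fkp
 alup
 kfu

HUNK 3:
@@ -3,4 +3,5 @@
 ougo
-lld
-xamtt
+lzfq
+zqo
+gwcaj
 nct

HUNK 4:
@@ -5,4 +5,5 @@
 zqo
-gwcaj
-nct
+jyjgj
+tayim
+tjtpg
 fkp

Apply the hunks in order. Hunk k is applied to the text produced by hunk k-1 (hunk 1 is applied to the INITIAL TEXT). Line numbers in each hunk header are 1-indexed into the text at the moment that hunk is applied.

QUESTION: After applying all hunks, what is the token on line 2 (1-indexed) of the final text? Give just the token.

Answer: qggp

Derivation:
Hunk 1: at line 2 remove [cisbl,tpsdl,kodyy] add [lld] -> 8 lines: qwvm qggp ougo lld gcjm qhu alup kfu
Hunk 2: at line 3 remove [gcjm,qhu] add [xamtt,nct,fkp] -> 9 lines: qwvm qggp ougo lld xamtt nct fkp alup kfu
Hunk 3: at line 3 remove [lld,xamtt] add [lzfq,zqo,gwcaj] -> 10 lines: qwvm qggp ougo lzfq zqo gwcaj nct fkp alup kfu
Hunk 4: at line 5 remove [gwcaj,nct] add [jyjgj,tayim,tjtpg] -> 11 lines: qwvm qggp ougo lzfq zqo jyjgj tayim tjtpg fkp alup kfu
Final line 2: qggp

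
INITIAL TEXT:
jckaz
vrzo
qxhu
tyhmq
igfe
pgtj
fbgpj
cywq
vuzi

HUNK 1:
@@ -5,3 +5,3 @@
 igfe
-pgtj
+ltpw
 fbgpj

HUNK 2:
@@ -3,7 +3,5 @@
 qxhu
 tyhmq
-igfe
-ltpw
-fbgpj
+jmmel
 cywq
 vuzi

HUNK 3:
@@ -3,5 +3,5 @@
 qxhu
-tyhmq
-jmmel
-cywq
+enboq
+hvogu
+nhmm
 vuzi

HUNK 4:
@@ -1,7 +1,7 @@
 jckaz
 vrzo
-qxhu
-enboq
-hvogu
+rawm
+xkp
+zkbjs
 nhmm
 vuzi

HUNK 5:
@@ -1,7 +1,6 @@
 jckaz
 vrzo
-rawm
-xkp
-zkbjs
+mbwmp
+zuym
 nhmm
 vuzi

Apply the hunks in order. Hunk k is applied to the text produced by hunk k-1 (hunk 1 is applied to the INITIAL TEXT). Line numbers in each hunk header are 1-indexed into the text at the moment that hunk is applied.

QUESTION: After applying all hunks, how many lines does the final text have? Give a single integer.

Answer: 6

Derivation:
Hunk 1: at line 5 remove [pgtj] add [ltpw] -> 9 lines: jckaz vrzo qxhu tyhmq igfe ltpw fbgpj cywq vuzi
Hunk 2: at line 3 remove [igfe,ltpw,fbgpj] add [jmmel] -> 7 lines: jckaz vrzo qxhu tyhmq jmmel cywq vuzi
Hunk 3: at line 3 remove [tyhmq,jmmel,cywq] add [enboq,hvogu,nhmm] -> 7 lines: jckaz vrzo qxhu enboq hvogu nhmm vuzi
Hunk 4: at line 1 remove [qxhu,enboq,hvogu] add [rawm,xkp,zkbjs] -> 7 lines: jckaz vrzo rawm xkp zkbjs nhmm vuzi
Hunk 5: at line 1 remove [rawm,xkp,zkbjs] add [mbwmp,zuym] -> 6 lines: jckaz vrzo mbwmp zuym nhmm vuzi
Final line count: 6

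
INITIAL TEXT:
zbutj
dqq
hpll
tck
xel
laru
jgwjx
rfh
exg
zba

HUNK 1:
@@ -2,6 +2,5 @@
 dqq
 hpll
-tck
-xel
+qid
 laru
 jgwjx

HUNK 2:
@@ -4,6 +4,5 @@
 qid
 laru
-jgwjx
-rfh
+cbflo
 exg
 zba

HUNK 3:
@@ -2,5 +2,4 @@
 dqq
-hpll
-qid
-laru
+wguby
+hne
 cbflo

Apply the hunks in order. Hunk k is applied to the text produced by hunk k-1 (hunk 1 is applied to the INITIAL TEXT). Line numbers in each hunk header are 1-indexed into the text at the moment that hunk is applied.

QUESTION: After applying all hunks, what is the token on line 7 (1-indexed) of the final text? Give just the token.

Answer: zba

Derivation:
Hunk 1: at line 2 remove [tck,xel] add [qid] -> 9 lines: zbutj dqq hpll qid laru jgwjx rfh exg zba
Hunk 2: at line 4 remove [jgwjx,rfh] add [cbflo] -> 8 lines: zbutj dqq hpll qid laru cbflo exg zba
Hunk 3: at line 2 remove [hpll,qid,laru] add [wguby,hne] -> 7 lines: zbutj dqq wguby hne cbflo exg zba
Final line 7: zba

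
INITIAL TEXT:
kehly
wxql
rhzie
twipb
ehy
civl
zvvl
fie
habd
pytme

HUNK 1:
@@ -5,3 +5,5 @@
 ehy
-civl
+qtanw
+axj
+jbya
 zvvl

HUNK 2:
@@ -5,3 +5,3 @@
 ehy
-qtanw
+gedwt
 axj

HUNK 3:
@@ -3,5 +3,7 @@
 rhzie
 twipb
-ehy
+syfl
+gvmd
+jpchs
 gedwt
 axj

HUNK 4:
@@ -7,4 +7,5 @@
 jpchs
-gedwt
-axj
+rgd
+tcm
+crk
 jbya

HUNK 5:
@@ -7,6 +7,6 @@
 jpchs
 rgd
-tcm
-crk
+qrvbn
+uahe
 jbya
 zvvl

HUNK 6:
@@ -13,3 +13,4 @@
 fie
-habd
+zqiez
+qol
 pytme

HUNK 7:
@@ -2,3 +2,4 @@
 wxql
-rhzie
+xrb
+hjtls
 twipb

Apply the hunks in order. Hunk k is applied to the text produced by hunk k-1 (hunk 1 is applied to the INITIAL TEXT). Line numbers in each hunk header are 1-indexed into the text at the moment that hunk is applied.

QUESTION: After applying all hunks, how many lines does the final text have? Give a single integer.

Answer: 17

Derivation:
Hunk 1: at line 5 remove [civl] add [qtanw,axj,jbya] -> 12 lines: kehly wxql rhzie twipb ehy qtanw axj jbya zvvl fie habd pytme
Hunk 2: at line 5 remove [qtanw] add [gedwt] -> 12 lines: kehly wxql rhzie twipb ehy gedwt axj jbya zvvl fie habd pytme
Hunk 3: at line 3 remove [ehy] add [syfl,gvmd,jpchs] -> 14 lines: kehly wxql rhzie twipb syfl gvmd jpchs gedwt axj jbya zvvl fie habd pytme
Hunk 4: at line 7 remove [gedwt,axj] add [rgd,tcm,crk] -> 15 lines: kehly wxql rhzie twipb syfl gvmd jpchs rgd tcm crk jbya zvvl fie habd pytme
Hunk 5: at line 7 remove [tcm,crk] add [qrvbn,uahe] -> 15 lines: kehly wxql rhzie twipb syfl gvmd jpchs rgd qrvbn uahe jbya zvvl fie habd pytme
Hunk 6: at line 13 remove [habd] add [zqiez,qol] -> 16 lines: kehly wxql rhzie twipb syfl gvmd jpchs rgd qrvbn uahe jbya zvvl fie zqiez qol pytme
Hunk 7: at line 2 remove [rhzie] add [xrb,hjtls] -> 17 lines: kehly wxql xrb hjtls twipb syfl gvmd jpchs rgd qrvbn uahe jbya zvvl fie zqiez qol pytme
Final line count: 17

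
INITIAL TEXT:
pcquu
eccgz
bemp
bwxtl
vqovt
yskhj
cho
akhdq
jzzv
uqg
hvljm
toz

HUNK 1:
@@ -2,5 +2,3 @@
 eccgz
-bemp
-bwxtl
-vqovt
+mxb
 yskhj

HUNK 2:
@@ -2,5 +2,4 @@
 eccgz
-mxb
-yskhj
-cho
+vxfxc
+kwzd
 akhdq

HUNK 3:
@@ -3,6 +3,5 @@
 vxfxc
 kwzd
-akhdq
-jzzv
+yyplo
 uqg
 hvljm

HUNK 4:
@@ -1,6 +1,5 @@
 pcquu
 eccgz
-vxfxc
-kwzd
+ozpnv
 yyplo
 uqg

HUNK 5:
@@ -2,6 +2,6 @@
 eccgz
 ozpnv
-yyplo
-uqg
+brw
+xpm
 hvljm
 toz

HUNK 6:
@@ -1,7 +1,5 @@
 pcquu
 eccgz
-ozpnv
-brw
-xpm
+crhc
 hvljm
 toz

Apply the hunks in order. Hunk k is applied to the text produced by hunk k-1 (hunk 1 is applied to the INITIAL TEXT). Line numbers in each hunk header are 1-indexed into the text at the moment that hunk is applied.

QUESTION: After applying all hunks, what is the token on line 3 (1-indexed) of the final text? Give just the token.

Hunk 1: at line 2 remove [bemp,bwxtl,vqovt] add [mxb] -> 10 lines: pcquu eccgz mxb yskhj cho akhdq jzzv uqg hvljm toz
Hunk 2: at line 2 remove [mxb,yskhj,cho] add [vxfxc,kwzd] -> 9 lines: pcquu eccgz vxfxc kwzd akhdq jzzv uqg hvljm toz
Hunk 3: at line 3 remove [akhdq,jzzv] add [yyplo] -> 8 lines: pcquu eccgz vxfxc kwzd yyplo uqg hvljm toz
Hunk 4: at line 1 remove [vxfxc,kwzd] add [ozpnv] -> 7 lines: pcquu eccgz ozpnv yyplo uqg hvljm toz
Hunk 5: at line 2 remove [yyplo,uqg] add [brw,xpm] -> 7 lines: pcquu eccgz ozpnv brw xpm hvljm toz
Hunk 6: at line 1 remove [ozpnv,brw,xpm] add [crhc] -> 5 lines: pcquu eccgz crhc hvljm toz
Final line 3: crhc

Answer: crhc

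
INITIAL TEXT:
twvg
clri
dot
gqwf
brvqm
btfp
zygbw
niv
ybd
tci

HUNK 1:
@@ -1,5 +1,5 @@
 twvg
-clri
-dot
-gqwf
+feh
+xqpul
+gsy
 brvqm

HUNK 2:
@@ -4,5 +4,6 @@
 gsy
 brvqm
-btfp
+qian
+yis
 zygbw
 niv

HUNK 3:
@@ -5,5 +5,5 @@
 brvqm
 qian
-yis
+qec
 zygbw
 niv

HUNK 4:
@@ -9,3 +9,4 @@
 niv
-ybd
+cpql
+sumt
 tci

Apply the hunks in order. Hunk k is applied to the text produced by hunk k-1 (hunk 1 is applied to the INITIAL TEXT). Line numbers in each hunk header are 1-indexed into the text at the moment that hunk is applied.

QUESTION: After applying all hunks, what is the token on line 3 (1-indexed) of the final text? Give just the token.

Answer: xqpul

Derivation:
Hunk 1: at line 1 remove [clri,dot,gqwf] add [feh,xqpul,gsy] -> 10 lines: twvg feh xqpul gsy brvqm btfp zygbw niv ybd tci
Hunk 2: at line 4 remove [btfp] add [qian,yis] -> 11 lines: twvg feh xqpul gsy brvqm qian yis zygbw niv ybd tci
Hunk 3: at line 5 remove [yis] add [qec] -> 11 lines: twvg feh xqpul gsy brvqm qian qec zygbw niv ybd tci
Hunk 4: at line 9 remove [ybd] add [cpql,sumt] -> 12 lines: twvg feh xqpul gsy brvqm qian qec zygbw niv cpql sumt tci
Final line 3: xqpul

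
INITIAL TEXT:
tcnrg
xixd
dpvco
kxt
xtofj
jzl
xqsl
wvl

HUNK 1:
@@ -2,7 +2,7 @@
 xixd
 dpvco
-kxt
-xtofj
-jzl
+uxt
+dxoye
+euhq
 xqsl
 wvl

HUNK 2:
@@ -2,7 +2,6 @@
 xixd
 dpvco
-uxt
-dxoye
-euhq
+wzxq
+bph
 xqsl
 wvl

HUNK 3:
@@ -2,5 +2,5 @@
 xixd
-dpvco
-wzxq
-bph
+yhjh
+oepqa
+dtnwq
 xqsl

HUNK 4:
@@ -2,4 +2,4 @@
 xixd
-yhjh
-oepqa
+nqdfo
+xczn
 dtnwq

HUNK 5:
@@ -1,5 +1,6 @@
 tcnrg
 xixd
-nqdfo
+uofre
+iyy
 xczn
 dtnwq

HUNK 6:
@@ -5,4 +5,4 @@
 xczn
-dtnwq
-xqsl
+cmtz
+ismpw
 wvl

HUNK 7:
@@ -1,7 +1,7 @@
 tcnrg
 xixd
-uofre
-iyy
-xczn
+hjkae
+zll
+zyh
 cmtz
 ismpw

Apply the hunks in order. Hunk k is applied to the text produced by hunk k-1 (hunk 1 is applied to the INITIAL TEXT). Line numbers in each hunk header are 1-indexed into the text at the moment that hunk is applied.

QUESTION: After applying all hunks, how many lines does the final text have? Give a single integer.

Hunk 1: at line 2 remove [kxt,xtofj,jzl] add [uxt,dxoye,euhq] -> 8 lines: tcnrg xixd dpvco uxt dxoye euhq xqsl wvl
Hunk 2: at line 2 remove [uxt,dxoye,euhq] add [wzxq,bph] -> 7 lines: tcnrg xixd dpvco wzxq bph xqsl wvl
Hunk 3: at line 2 remove [dpvco,wzxq,bph] add [yhjh,oepqa,dtnwq] -> 7 lines: tcnrg xixd yhjh oepqa dtnwq xqsl wvl
Hunk 4: at line 2 remove [yhjh,oepqa] add [nqdfo,xczn] -> 7 lines: tcnrg xixd nqdfo xczn dtnwq xqsl wvl
Hunk 5: at line 1 remove [nqdfo] add [uofre,iyy] -> 8 lines: tcnrg xixd uofre iyy xczn dtnwq xqsl wvl
Hunk 6: at line 5 remove [dtnwq,xqsl] add [cmtz,ismpw] -> 8 lines: tcnrg xixd uofre iyy xczn cmtz ismpw wvl
Hunk 7: at line 1 remove [uofre,iyy,xczn] add [hjkae,zll,zyh] -> 8 lines: tcnrg xixd hjkae zll zyh cmtz ismpw wvl
Final line count: 8

Answer: 8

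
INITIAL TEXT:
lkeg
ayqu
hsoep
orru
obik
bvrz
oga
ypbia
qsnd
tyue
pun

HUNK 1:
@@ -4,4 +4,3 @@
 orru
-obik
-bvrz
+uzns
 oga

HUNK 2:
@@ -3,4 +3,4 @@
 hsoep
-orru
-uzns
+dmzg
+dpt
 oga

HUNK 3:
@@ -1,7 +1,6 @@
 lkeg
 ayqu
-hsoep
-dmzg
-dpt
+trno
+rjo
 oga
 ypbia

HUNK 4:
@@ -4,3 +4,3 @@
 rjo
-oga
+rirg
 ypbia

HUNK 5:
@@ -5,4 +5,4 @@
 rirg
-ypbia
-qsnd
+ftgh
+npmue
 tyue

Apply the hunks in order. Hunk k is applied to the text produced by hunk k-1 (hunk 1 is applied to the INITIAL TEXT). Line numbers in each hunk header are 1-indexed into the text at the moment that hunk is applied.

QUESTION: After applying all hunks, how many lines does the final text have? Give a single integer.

Hunk 1: at line 4 remove [obik,bvrz] add [uzns] -> 10 lines: lkeg ayqu hsoep orru uzns oga ypbia qsnd tyue pun
Hunk 2: at line 3 remove [orru,uzns] add [dmzg,dpt] -> 10 lines: lkeg ayqu hsoep dmzg dpt oga ypbia qsnd tyue pun
Hunk 3: at line 1 remove [hsoep,dmzg,dpt] add [trno,rjo] -> 9 lines: lkeg ayqu trno rjo oga ypbia qsnd tyue pun
Hunk 4: at line 4 remove [oga] add [rirg] -> 9 lines: lkeg ayqu trno rjo rirg ypbia qsnd tyue pun
Hunk 5: at line 5 remove [ypbia,qsnd] add [ftgh,npmue] -> 9 lines: lkeg ayqu trno rjo rirg ftgh npmue tyue pun
Final line count: 9

Answer: 9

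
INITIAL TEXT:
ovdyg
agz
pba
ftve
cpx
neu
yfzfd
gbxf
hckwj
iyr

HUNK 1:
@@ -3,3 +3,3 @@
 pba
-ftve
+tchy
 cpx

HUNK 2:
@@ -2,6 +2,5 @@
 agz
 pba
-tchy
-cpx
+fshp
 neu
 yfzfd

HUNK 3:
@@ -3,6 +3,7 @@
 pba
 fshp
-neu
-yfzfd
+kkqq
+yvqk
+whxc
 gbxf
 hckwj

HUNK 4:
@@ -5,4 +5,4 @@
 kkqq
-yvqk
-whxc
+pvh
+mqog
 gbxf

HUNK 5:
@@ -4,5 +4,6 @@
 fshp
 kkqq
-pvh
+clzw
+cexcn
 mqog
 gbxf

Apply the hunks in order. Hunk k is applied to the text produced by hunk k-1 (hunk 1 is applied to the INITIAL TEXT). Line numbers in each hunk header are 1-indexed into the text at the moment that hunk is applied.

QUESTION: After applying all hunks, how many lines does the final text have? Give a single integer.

Hunk 1: at line 3 remove [ftve] add [tchy] -> 10 lines: ovdyg agz pba tchy cpx neu yfzfd gbxf hckwj iyr
Hunk 2: at line 2 remove [tchy,cpx] add [fshp] -> 9 lines: ovdyg agz pba fshp neu yfzfd gbxf hckwj iyr
Hunk 3: at line 3 remove [neu,yfzfd] add [kkqq,yvqk,whxc] -> 10 lines: ovdyg agz pba fshp kkqq yvqk whxc gbxf hckwj iyr
Hunk 4: at line 5 remove [yvqk,whxc] add [pvh,mqog] -> 10 lines: ovdyg agz pba fshp kkqq pvh mqog gbxf hckwj iyr
Hunk 5: at line 4 remove [pvh] add [clzw,cexcn] -> 11 lines: ovdyg agz pba fshp kkqq clzw cexcn mqog gbxf hckwj iyr
Final line count: 11

Answer: 11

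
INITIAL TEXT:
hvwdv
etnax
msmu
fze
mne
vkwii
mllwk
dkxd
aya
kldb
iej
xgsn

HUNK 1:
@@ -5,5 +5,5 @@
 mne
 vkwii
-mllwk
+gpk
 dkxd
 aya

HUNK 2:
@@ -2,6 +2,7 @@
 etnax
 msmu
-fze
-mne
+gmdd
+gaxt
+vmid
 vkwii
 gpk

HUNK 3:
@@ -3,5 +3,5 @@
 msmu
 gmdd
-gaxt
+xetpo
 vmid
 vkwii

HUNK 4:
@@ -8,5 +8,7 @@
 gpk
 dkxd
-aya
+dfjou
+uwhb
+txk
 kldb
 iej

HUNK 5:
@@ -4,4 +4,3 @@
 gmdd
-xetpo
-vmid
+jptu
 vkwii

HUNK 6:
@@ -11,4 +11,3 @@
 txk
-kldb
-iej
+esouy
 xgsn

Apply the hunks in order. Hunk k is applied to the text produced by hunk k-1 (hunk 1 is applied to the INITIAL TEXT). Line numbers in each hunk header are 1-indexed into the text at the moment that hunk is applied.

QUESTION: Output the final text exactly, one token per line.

Hunk 1: at line 5 remove [mllwk] add [gpk] -> 12 lines: hvwdv etnax msmu fze mne vkwii gpk dkxd aya kldb iej xgsn
Hunk 2: at line 2 remove [fze,mne] add [gmdd,gaxt,vmid] -> 13 lines: hvwdv etnax msmu gmdd gaxt vmid vkwii gpk dkxd aya kldb iej xgsn
Hunk 3: at line 3 remove [gaxt] add [xetpo] -> 13 lines: hvwdv etnax msmu gmdd xetpo vmid vkwii gpk dkxd aya kldb iej xgsn
Hunk 4: at line 8 remove [aya] add [dfjou,uwhb,txk] -> 15 lines: hvwdv etnax msmu gmdd xetpo vmid vkwii gpk dkxd dfjou uwhb txk kldb iej xgsn
Hunk 5: at line 4 remove [xetpo,vmid] add [jptu] -> 14 lines: hvwdv etnax msmu gmdd jptu vkwii gpk dkxd dfjou uwhb txk kldb iej xgsn
Hunk 6: at line 11 remove [kldb,iej] add [esouy] -> 13 lines: hvwdv etnax msmu gmdd jptu vkwii gpk dkxd dfjou uwhb txk esouy xgsn

Answer: hvwdv
etnax
msmu
gmdd
jptu
vkwii
gpk
dkxd
dfjou
uwhb
txk
esouy
xgsn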